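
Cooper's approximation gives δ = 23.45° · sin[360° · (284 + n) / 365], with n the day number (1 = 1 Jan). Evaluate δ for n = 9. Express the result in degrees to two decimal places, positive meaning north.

-22.17°

360 × (284 + 9) / 365 = 288.986°; sin(288.986°) = -0.9456.
δ = 23.45 × -0.9456 = -22.174° ≈ -22.17°.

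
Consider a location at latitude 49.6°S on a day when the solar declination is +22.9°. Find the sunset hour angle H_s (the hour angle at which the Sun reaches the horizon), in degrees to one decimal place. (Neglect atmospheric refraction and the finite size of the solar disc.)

The sunset hour angle satisfies cos H_s = −tan φ tan δ = 0.4963, giving H_s = 60.24°.

60.2°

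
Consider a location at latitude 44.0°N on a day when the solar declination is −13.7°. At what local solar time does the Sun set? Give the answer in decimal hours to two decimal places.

cos H_s = −tan(44.0°) · tan(-13.7°) = 0.2354, so H_s = arccos(0.2354) = 76.38°.
Sunset is at 12 + H_s/15 = 12 + 5.092 = 17.092 h local solar time.

17.09 h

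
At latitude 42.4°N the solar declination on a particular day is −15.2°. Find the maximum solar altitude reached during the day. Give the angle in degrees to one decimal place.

32.4°

At local solar noon the hour angle is zero, so the elevation is 90° − |φ − δ| = 90° − |42.4° − (-15.2°)| = 90° − 57.6° = 32.4°.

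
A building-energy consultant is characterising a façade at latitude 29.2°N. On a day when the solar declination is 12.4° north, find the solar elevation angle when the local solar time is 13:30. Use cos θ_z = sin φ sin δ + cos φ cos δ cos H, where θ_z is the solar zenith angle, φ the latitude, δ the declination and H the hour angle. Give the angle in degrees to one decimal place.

Hour angle H = 15° × (13.5 − 12) = 22.50°.
With φ = 29.2°, δ = 12.4°, H = 22.50°: sin φ sin δ = 0.1048, cos φ cos δ cos H = 0.7877, so cos θ_z = 0.8925.
θ_z = arccos(0.8925) = 26.81°, so the elevation is 90° − 26.81° = 63.19°.

63.2°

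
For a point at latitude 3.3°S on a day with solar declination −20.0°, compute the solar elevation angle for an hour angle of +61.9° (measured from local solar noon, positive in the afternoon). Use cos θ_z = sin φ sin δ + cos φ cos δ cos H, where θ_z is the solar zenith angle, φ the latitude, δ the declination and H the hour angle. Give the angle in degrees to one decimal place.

cos θ_z = sin(-3.3°) sin(-20.0°) + cos(-3.3°) cos(-20.0°) cos(61.90°) = 0.0197 + 0.4419 = 0.4616.
θ_z = arccos(0.4616) = 62.51°, so the elevation is 90° − 62.51° = 27.49°.

27.5°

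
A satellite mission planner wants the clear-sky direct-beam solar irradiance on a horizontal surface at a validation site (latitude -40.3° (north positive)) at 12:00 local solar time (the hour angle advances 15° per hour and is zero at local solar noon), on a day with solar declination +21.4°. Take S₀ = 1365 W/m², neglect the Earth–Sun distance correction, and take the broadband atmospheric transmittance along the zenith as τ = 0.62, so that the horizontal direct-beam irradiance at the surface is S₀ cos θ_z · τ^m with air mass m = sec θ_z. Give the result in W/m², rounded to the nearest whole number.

236 W/m²

Hour angle H = 15° × (12 − 12) = 0.00°.
cos θ_z = sin φ sin δ + cos φ cos δ cos H = (-0.6468)(0.3649) + (0.7627)(0.9311)(1.0000) = 0.4741.
Air mass m = 1/cos θ_z = 1/0.4741 = 2.109; τ^m = 0.62^2.109 = 0.3649.
Surface direct beam = 1365 × 0.4741 × 0.3649 = 236.14 W/m².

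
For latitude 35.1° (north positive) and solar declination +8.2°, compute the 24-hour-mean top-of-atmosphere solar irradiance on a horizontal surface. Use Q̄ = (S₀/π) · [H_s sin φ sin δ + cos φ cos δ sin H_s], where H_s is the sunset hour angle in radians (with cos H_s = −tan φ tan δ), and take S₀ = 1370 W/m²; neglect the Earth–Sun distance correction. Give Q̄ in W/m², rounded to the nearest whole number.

411 W/m²

The sunset hour angle satisfies cos H_s = −tan φ tan δ = -0.1013, giving H_s = 95.81°. In radians, H_s = 1.6722.
H_s sin φ sin δ = 1.6722 × 0.5750 × 0.1426 = 0.1371.
cos φ cos δ sin H_s = 0.8181 × 0.9898 × 0.9949 = 0.8056.
Q̄ = (1370/π) × (0.1371 + 0.8056) = 436.08 × 0.9427 = 411.09 W/m².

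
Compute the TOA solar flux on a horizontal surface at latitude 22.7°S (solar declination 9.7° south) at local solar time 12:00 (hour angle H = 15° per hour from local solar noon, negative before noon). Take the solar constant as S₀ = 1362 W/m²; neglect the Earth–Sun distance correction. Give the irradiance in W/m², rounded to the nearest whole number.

Hour angle H = 15° × (12 − 12) = 0.00°.
cos θ_z = sin(-22.7°) sin(-9.7°) + cos(-22.7°) cos(-9.7°) cos(0.00°) = 0.0650 + 0.9093 = 0.9743.
Top-of-atmosphere irradiance = S₀ cos θ_z = 1362 × 0.9743 = 1327.00 W/m².

1327 W/m²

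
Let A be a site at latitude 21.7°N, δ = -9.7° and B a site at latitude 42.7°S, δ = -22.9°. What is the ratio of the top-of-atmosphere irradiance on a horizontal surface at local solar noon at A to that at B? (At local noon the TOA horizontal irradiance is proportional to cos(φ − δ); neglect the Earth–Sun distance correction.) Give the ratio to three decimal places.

0.907

A: cos θ_z = cos(21.7° − (-9.7°)) = 0.8536.
B: cos θ_z = cos(-42.7° − (-22.9°)) = 0.9409.
Ratio A/B = 0.8536 / 0.9409 = 0.9072.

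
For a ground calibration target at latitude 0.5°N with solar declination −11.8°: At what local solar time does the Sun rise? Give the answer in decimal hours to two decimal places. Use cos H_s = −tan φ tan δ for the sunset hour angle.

The sunset hour angle satisfies cos H_s = −tan φ tan δ = 0.0018, giving H_s = 89.90°.
Sunrise is at 12 − H_s/15 = 12 − 5.993 = 6.007 h local solar time.

6.01 h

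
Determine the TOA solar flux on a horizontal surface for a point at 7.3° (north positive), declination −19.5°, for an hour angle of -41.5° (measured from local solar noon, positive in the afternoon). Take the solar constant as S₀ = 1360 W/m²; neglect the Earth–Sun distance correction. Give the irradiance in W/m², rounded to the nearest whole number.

895 W/m²

cos θ_z = sin φ sin δ + cos φ cos δ cos H = (0.1271)(-0.3338) + (0.9919)(0.9426)(0.7490) = 0.6579.
Top-of-atmosphere irradiance = S₀ cos θ_z = 1360 × 0.6579 = 894.74 W/m².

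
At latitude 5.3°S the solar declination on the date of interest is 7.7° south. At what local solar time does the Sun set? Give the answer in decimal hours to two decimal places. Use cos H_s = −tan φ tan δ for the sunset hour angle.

−tan φ tan δ = −(-0.0928)(-0.1352) = -0.0125; H_s = arccos(-0.0125) = 90.72°.
Sunset is at 12 + H_s/15 = 12 + 6.048 = 18.048 h local solar time.

18.05 h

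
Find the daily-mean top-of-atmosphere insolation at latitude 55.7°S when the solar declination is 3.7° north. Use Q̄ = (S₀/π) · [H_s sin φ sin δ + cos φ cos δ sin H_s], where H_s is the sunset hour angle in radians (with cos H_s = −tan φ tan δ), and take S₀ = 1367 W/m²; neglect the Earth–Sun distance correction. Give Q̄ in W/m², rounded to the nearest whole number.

−tan φ tan δ = −(-1.4659)(0.0647) = 0.0948; H_s = arccos(0.0948) = 84.56°. In radians, H_s = 1.4759.
H_s sin φ sin δ = 1.4759 × -0.8261 × 0.0645 = -0.0786.
cos φ cos δ sin H_s = 0.5635 × 0.9979 × 0.9955 = 0.5598.
Q̄ = (1367/π) × (-0.0786 + 0.5598) = 435.13 × 0.4812 = 209.38 W/m².

209 W/m²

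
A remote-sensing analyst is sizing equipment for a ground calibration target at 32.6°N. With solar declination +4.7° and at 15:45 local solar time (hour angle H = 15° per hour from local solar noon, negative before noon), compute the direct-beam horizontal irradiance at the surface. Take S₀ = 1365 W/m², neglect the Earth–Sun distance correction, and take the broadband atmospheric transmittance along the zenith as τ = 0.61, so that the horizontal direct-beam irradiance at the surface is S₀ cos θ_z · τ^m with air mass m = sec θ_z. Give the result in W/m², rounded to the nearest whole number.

Hour angle H = 15° × (15.75 − 12) = 56.25°.
cos θ_z = sin φ sin δ + cos φ cos δ cos H = (0.5388)(0.0819) + (0.8425)(0.9966)(0.5556) = 0.5106.
Air mass m = 1/cos θ_z = 1/0.5106 = 1.958; τ^m = 0.61^1.958 = 0.3799.
Surface direct beam = 1365 × 0.5106 × 0.3799 = 264.78 W/m².

265 W/m²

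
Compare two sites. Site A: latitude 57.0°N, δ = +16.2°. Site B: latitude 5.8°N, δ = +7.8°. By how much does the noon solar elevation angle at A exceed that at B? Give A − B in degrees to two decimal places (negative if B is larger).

-38.80°

A: 90° − |57.0 − (16.2)| = 49.20°.
B: 90° − |5.8 − (7.8)| = 88.00°.
A − B = 49.20 − 88.00 = -38.80°.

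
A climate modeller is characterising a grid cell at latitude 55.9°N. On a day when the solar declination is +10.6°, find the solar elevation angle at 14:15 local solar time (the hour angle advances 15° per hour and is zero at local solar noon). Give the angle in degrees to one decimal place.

Hour angle H = 15° × (14.25 − 12) = 33.75°.
cos θ_z = sin(55.9°) sin(10.6°) + cos(55.9°) cos(10.6°) cos(33.75°) = 0.1523 + 0.4582 = 0.6105.
θ_z = arccos(0.6105) = 52.37°, so the elevation is 90° − 52.37° = 37.63°.

37.6°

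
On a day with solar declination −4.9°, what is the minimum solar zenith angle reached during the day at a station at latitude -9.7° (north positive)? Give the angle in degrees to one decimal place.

4.8°

At local solar noon the hour angle is zero, so the zenith angle is |φ − δ| = |-9.7° − (-4.9°)| = 4.8°.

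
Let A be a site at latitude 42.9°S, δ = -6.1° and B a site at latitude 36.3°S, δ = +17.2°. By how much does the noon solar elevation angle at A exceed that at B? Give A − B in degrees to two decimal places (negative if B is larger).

+16.70°

A: 90° − |-42.9 − (-6.1)| = 53.20°.
B: 90° − |-36.3 − (17.2)| = 36.50°.
A − B = 53.20 − 36.50 = 16.70°.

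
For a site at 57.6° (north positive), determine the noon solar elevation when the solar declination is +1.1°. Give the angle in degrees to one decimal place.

At local solar noon the hour angle is zero, so the elevation is 90° − |φ − δ| = 90° − |57.6° − (1.1°)| = 90° − 56.5° = 33.5°.

33.5°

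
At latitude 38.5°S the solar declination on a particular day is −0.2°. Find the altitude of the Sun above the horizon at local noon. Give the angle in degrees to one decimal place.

At local solar noon the hour angle is zero, so the elevation is 90° − |φ − δ| = 90° − |-38.5° − (-0.2°)| = 90° − 38.3° = 51.7°.

51.7°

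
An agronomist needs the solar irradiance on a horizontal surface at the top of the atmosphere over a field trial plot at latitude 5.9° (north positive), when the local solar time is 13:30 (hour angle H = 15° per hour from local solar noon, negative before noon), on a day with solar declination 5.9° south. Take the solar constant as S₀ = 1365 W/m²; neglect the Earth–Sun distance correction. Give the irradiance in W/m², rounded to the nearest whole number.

1233 W/m²

Hour angle H = 15° × (13.5 − 12) = 22.50°.
With φ = 5.9°, δ = -5.9°, H = 22.50°: sin φ sin δ = -0.0106, cos φ cos δ cos H = 0.9141, so cos θ_z = 0.9035.
Top-of-atmosphere irradiance = S₀ cos θ_z = 1365 × 0.9035 = 1233.28 W/m².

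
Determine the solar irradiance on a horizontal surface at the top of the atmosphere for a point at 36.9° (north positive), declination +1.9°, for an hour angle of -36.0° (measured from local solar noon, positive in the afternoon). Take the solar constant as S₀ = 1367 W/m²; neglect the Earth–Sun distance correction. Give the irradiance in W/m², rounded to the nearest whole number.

cos θ_z = sin(36.9°) sin(1.9°) + cos(36.9°) cos(1.9°) cos(-36.00°) = 0.0199 + 0.6466 = 0.6665.
Top-of-atmosphere irradiance = S₀ cos θ_z = 1367 × 0.6665 = 911.11 W/m².

911 W/m²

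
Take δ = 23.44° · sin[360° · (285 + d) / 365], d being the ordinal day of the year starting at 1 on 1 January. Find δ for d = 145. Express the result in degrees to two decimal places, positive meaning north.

360 × (285 + 145) / 365 = 424.110°; sin(424.110°) = 0.8996.
δ = 23.44 × 0.8996 = 21.087° ≈ +21.09°.

+21.09°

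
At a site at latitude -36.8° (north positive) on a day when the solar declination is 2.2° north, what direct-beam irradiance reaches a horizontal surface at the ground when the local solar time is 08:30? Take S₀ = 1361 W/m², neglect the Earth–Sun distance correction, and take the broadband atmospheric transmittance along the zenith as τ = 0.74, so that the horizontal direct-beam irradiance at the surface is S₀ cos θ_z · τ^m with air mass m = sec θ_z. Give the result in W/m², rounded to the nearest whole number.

Hour angle H = 15° × (8.5 − 12) = -52.50°.
cos θ_z = sin(-36.8°) sin(2.2°) + cos(-36.8°) cos(2.2°) cos(-52.50°) = -0.0230 + 0.4871 = 0.4641.
Air mass m = 1/cos θ_z = 1/0.4641 = 2.155; τ^m = 0.74^2.155 = 0.5226.
Surface direct beam = 1361 × 0.4641 × 0.5226 = 330.10 W/m².

330 W/m²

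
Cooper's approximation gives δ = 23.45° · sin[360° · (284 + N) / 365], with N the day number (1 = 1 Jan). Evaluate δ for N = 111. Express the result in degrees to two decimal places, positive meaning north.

360 × (284 + 111) / 365 = 389.589°; sin(389.589°) = 0.4938.
δ = 23.45 × 0.4938 = 11.580° ≈ +11.58°.

+11.58°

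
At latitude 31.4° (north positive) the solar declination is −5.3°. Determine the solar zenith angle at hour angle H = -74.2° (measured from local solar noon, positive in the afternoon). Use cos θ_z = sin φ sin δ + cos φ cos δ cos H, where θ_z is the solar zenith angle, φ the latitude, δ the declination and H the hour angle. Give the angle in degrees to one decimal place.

79.4°

cos θ_z = sin φ sin δ + cos φ cos δ cos H = (0.5210)(-0.0924) + (0.8536)(0.9957)(0.2723) = 0.1833.
θ_z = arccos(0.1833) = 79.44°.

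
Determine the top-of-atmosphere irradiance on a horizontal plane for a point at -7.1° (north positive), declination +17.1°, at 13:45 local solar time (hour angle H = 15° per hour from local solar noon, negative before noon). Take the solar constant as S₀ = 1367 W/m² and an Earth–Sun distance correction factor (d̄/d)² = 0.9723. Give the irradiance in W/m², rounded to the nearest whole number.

1082 W/m²

Hour angle H = 15° × (13.75 − 12) = 26.25°.
cos θ_z = sin φ sin δ + cos φ cos δ cos H = (-0.1236)(0.2940) + (0.9923)(0.9558)(0.8969) = 0.8143.
Top-of-atmosphere irradiance = S₀ (d̄/d)² cos θ_z = 1367 × 0.9723 × 0.8143 = 1082.31 W/m².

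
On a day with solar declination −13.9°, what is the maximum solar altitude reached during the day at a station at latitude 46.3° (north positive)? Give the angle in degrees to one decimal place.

29.8°

At local solar noon the hour angle is zero, so the elevation is 90° − |φ − δ| = 90° − |46.3° − (-13.9°)| = 90° − 60.2° = 29.8°.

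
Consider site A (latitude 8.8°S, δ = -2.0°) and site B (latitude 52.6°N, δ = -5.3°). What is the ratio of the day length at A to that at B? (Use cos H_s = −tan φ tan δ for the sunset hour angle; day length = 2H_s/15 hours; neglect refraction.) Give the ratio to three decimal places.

A: H_s = arccos(−tan -8.8° · tan -2.0°) = 90.31°, so 2H_s/15 = 12.0413 h.
B: H_s = arccos(−tan 52.6° · tan -5.3°) = 83.03°, so 2H_s/15 = 11.0707 h.
Ratio A/B = 12.0413 / 11.0707 = 1.0877.

1.088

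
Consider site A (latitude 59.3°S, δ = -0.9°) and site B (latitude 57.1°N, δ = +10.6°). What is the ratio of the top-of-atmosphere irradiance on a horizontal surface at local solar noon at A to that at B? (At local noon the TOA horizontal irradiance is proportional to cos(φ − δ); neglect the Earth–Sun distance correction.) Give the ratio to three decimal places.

0.761

A: cos θ_z = cos(-59.3° − (-0.9°)) = 0.5240.
B: cos θ_z = cos(57.1° − (10.6°)) = 0.6884.
Ratio A/B = 0.5240 / 0.6884 = 0.7612.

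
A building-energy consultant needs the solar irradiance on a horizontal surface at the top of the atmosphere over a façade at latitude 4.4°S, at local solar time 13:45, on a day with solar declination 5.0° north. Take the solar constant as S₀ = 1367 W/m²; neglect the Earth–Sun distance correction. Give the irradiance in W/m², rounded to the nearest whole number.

Hour angle H = 15° × (13.75 − 12) = 26.25°.
cos θ_z = sin φ sin δ + cos φ cos δ cos H = (-0.0767)(0.0872) + (0.9971)(0.9962)(0.8969) = 0.8842.
Top-of-atmosphere irradiance = S₀ cos θ_z = 1367 × 0.8842 = 1208.70 W/m².

1209 W/m²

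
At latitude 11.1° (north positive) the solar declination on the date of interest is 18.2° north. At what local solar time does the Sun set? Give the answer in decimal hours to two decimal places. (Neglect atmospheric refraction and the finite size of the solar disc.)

18.25 h

cos H_s = −tan(11.1°) · tan(18.2°) = -0.0645, so H_s = arccos(-0.0645) = 93.70°.
Sunset is at 12 + H_s/15 = 12 + 6.247 = 18.247 h local solar time.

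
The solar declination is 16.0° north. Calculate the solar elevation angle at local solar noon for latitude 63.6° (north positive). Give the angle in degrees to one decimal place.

42.4°

At local solar noon the hour angle is zero, so the elevation is 90° − |φ − δ| = 90° − |63.6° − (16.0°)| = 90° − 47.6° = 42.4°.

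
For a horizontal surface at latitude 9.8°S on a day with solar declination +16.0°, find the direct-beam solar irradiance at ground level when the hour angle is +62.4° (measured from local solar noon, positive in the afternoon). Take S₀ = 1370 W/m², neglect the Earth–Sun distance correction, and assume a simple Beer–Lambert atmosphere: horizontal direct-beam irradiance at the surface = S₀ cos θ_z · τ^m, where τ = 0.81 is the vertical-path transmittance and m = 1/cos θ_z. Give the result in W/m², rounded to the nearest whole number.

cos θ_z = sin φ sin δ + cos φ cos δ cos H = (-0.1702)(0.2756) + (0.9854)(0.9613)(0.4633) = 0.3920.
Air mass m = 1/cos θ_z = 1/0.3920 = 2.551; τ^m = 0.81^2.551 = 0.5842.
Surface direct beam = 1370 × 0.3920 × 0.5842 = 313.74 W/m².

314 W/m²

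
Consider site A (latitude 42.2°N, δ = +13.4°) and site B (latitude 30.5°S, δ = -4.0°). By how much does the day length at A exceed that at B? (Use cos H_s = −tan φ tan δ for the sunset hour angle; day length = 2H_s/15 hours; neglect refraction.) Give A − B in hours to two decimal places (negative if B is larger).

+1.35 h

A: H_s = arccos(−tan 42.2° · tan 13.4°) = 102.48°, so 2H_s/15 = 13.6640 h.
B: H_s = arccos(−tan -30.5° · tan -4.0°) = 92.36°, so 2H_s/15 = 12.3147 h.
A − B = 13.6640 − 12.3147 = 1.3493 h.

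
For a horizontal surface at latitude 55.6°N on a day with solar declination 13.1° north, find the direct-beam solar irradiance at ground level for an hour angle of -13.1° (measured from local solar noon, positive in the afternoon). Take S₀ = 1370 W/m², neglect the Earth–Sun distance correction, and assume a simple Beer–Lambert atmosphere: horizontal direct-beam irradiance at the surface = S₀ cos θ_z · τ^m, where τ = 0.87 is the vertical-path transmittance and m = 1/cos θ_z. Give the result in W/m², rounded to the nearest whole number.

With φ = 55.6°, δ = 13.1°, H = -13.10°: sin φ sin δ = 0.1870, cos φ cos δ cos H = 0.5359, so cos θ_z = 0.7229.
Air mass m = 1/cos θ_z = 1/0.7229 = 1.383; τ^m = 0.87^1.383 = 0.8248.
Surface direct beam = 1370 × 0.7229 × 0.8248 = 816.86 W/m².

817 W/m²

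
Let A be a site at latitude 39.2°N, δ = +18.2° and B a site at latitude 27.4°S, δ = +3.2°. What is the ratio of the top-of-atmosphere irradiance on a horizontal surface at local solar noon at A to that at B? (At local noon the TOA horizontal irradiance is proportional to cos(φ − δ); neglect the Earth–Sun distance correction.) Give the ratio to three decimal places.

A: cos θ_z = cos(39.2° − (18.2°)) = 0.9336.
B: cos θ_z = cos(-27.4° − (3.2°)) = 0.8607.
Ratio A/B = 0.9336 / 0.8607 = 1.0847.

1.085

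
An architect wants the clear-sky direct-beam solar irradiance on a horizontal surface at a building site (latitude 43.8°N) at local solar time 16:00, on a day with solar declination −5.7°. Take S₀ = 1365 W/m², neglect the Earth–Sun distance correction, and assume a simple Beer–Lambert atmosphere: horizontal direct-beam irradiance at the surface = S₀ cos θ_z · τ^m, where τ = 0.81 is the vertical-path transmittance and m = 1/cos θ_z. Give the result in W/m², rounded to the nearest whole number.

Hour angle H = 15° × (16 − 12) = 60.00°.
cos θ_z = sin φ sin δ + cos φ cos δ cos H = (0.6921)(-0.0993) + (0.7218)(0.9951)(0.5000) = 0.2904.
Air mass m = 1/cos θ_z = 1/0.2904 = 3.444; τ^m = 0.81^3.444 = 0.4840.
Surface direct beam = 1365 × 0.2904 × 0.4840 = 191.86 W/m².

192 W/m²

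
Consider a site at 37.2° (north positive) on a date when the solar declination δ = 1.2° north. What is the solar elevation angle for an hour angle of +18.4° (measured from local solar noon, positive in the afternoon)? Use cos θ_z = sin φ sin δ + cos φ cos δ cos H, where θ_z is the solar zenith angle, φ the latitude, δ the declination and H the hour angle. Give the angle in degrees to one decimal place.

50.2°

cos θ_z = sin φ sin δ + cos φ cos δ cos H = (0.6046)(0.0209) + (0.7965)(0.9998)(0.9489) = 0.7683.
θ_z = arccos(0.7683) = 39.80°, so the elevation is 90° − 39.80° = 50.20°.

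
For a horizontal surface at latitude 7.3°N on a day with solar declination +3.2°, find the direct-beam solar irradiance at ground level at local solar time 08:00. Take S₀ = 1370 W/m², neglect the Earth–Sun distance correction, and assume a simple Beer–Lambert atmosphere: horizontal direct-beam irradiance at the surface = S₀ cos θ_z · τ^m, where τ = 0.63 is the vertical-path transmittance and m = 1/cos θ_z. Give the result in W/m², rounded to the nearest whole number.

274 W/m²

Hour angle H = 15° × (8 − 12) = -60.00°.
cos θ_z = sin(7.3°) sin(3.2°) + cos(7.3°) cos(3.2°) cos(-60.00°) = 0.0071 + 0.4952 = 0.5023.
Air mass m = 1/cos θ_z = 1/0.5023 = 1.991; τ^m = 0.63^1.991 = 0.3986.
Surface direct beam = 1370 × 0.5023 × 0.3986 = 274.30 W/m².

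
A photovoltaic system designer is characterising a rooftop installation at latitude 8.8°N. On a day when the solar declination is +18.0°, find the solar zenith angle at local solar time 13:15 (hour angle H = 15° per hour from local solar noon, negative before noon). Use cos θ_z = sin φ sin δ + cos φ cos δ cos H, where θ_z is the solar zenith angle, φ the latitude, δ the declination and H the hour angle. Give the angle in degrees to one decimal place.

20.4°

Hour angle H = 15° × (13.25 − 12) = 18.75°.
cos θ_z = sin(8.8°) sin(18.0°) + cos(8.8°) cos(18.0°) cos(18.75°) = 0.0473 + 0.8900 = 0.9373.
θ_z = arccos(0.9373) = 20.40°.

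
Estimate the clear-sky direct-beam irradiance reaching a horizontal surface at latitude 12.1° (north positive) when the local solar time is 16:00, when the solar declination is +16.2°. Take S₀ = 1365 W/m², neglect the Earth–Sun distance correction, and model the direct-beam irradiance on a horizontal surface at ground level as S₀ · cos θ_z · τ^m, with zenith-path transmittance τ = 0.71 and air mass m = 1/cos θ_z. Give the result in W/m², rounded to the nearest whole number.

377 W/m²

Hour angle H = 15° × (16 − 12) = 60.00°.
With φ = 12.1°, δ = 16.2°, H = 60.00°: sin φ sin δ = 0.0585, cos φ cos δ cos H = 0.4695, so cos θ_z = 0.5280.
Air mass m = 1/cos θ_z = 1/0.5280 = 1.894; τ^m = 0.71^1.894 = 0.5227.
Surface direct beam = 1365 × 0.5280 × 0.5227 = 376.72 W/m².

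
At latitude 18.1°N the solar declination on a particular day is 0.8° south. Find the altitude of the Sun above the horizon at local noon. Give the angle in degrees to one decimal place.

71.1°

At local solar noon the hour angle is zero, so the elevation is 90° − |φ − δ| = 90° − |18.1° − (-0.8°)| = 90° − 18.9° = 71.1°.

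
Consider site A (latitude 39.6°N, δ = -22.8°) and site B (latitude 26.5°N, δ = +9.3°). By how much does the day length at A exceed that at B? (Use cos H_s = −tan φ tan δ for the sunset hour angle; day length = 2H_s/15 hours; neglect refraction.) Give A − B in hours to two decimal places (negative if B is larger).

A: H_s = arccos(−tan 39.6° · tan -22.8°) = 69.65°, so 2H_s/15 = 9.2867 h.
B: H_s = arccos(−tan 26.5° · tan 9.3°) = 94.68°, so 2H_s/15 = 12.6240 h.
A − B = 9.2867 − 12.6240 = -3.3373 h.

-3.34 h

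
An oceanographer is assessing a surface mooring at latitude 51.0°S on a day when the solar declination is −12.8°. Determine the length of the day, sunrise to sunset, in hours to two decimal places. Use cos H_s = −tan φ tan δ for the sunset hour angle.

−tan φ tan δ = −(-1.2349)(-0.2272) = -0.2806; H_s = arccos(-0.2806) = 106.30°.
Day length = 2 H_s / 15° h⁻¹ = 212.60° / 15 = 14.173 h.

14.17 hours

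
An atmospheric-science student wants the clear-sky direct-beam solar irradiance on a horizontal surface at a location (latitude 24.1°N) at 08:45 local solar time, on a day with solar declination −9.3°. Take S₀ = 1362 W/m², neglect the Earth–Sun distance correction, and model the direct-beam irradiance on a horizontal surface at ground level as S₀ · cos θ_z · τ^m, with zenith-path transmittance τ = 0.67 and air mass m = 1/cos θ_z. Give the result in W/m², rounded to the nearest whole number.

337 W/m²

Hour angle H = 15° × (8.75 − 12) = -48.75°.
cos θ_z = sin(24.1°) sin(-9.3°) + cos(24.1°) cos(-9.3°) cos(-48.75°) = -0.0660 + 0.5940 = 0.5280.
Air mass m = 1/cos θ_z = 1/0.5280 = 1.894; τ^m = 0.67^1.894 = 0.4684.
Surface direct beam = 1362 × 0.5280 × 0.4684 = 336.84 W/m².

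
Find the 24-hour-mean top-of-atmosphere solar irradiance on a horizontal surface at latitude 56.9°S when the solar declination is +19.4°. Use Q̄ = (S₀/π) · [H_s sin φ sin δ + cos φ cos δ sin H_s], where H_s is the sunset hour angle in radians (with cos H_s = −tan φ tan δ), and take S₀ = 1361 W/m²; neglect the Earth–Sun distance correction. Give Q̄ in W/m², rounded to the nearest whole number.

The sunset hour angle satisfies cos H_s = −tan φ tan δ = 0.5402, giving H_s = 57.30°. In radians, H_s = 1.0001.
H_s sin φ sin δ = 1.0001 × -0.8377 × 0.3322 = -0.2783.
cos φ cos δ sin H_s = 0.5461 × 0.9432 × 0.8415 = 0.4334.
Q̄ = (1361/π) × (-0.2783 + 0.4334) = 433.22 × 0.1551 = 67.19 W/m².

67 W/m²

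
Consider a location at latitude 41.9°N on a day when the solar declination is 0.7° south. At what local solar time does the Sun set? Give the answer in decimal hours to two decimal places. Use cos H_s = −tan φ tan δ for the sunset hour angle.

−tan φ tan δ = −(0.8972)(-0.0122) = 0.0109; H_s = arccos(0.0109) = 89.38°.
Sunset is at 12 + H_s/15 = 12 + 5.959 = 17.959 h local solar time.

17.96 h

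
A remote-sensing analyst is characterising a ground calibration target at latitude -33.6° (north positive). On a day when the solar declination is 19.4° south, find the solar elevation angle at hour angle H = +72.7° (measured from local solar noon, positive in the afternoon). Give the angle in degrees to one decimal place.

With φ = -33.6°, δ = -19.4°, H = 72.70°: sin φ sin δ = 0.1838, cos φ cos δ cos H = 0.2336, so cos θ_z = 0.4174.
θ_z = arccos(0.4174) = 65.33°, so the elevation is 90° − 65.33° = 24.67°.

24.7°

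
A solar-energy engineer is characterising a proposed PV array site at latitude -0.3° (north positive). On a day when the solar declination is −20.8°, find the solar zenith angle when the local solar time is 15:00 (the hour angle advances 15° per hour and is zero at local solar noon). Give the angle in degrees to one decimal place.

Hour angle H = 15° × (15 − 12) = 45.00°.
With φ = -0.3°, δ = -20.8°, H = 45.00°: sin φ sin δ = 0.0019, cos φ cos δ cos H = 0.6610, so cos θ_z = 0.6629.
θ_z = arccos(0.6629) = 48.48°.

48.5°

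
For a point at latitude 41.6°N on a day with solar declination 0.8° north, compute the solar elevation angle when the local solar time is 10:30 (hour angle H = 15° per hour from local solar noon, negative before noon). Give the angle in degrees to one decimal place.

44.4°

Hour angle H = 15° × (10.5 − 12) = -22.50°.
With φ = 41.6°, δ = 0.8°, H = -22.50°: sin φ sin δ = 0.0093, cos φ cos δ cos H = 0.6908, so cos θ_z = 0.7001.
θ_z = arccos(0.7001) = 45.56°, so the elevation is 90° − 45.56° = 44.44°.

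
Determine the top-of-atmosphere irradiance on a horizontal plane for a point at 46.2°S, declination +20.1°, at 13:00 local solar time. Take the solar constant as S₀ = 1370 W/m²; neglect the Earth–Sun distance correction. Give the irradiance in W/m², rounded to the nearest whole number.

520 W/m²

Hour angle H = 15° × (13 − 12) = 15.00°.
cos θ_z = sin(-46.2°) sin(20.1°) + cos(-46.2°) cos(20.1°) cos(15.00°) = -0.2480 + 0.6278 = 0.3798.
Top-of-atmosphere irradiance = S₀ cos θ_z = 1370 × 0.3798 = 520.33 W/m².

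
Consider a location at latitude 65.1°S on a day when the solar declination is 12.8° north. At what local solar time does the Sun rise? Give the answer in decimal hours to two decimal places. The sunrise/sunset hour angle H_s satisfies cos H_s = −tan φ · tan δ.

−tan φ tan δ = −(-2.1543)(0.2272) = 0.4895; H_s = arccos(0.4895) = 60.69°.
Sunrise is at 12 − H_s/15 = 12 − 4.046 = 7.954 h local solar time.

7.95 h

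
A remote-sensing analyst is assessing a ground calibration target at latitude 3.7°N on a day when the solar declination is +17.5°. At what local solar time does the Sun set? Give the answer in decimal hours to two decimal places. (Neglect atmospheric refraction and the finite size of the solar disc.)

The sunset hour angle satisfies cos H_s = −tan φ tan δ = -0.0204, giving H_s = 91.17°.
Sunset is at 12 + H_s/15 = 12 + 6.078 = 18.078 h local solar time.

18.08 h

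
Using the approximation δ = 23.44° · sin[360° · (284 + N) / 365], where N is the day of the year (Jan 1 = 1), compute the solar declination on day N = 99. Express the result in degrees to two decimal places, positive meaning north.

+7.15°

360 × (284 + 99) / 365 = 377.753°; sin(377.753°) = 0.3049.
δ = 23.44 × 0.3049 = 7.147° ≈ +7.15°.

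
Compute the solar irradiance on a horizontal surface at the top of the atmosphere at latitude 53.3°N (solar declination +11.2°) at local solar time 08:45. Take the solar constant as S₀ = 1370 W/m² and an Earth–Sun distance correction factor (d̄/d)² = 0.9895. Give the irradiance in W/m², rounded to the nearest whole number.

735 W/m²

Hour angle H = 15° × (8.75 − 12) = -48.75°.
With φ = 53.3°, δ = 11.2°, H = -48.75°: sin φ sin δ = 0.1557, cos φ cos δ cos H = 0.3865, so cos θ_z = 0.5422.
Top-of-atmosphere irradiance = S₀ (d̄/d)² cos θ_z = 1370 × 0.9895 × 0.5422 = 735.01 W/m².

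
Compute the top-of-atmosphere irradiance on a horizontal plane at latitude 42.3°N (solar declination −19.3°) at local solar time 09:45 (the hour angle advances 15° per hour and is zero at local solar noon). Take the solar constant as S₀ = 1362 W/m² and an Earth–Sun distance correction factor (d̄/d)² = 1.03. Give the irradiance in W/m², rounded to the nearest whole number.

Hour angle H = 15° × (9.75 − 12) = -33.75°.
cos θ_z = sin(42.3°) sin(-19.3°) + cos(42.3°) cos(-19.3°) cos(-33.75°) = -0.2224 + 0.5804 = 0.3580.
Top-of-atmosphere irradiance = S₀ (d̄/d)² cos θ_z = 1362 × 1.03 × 0.3580 = 502.22 W/m².

502 W/m²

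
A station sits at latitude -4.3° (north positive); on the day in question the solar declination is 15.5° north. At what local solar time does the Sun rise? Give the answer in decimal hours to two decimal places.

6.08 h

The sunset hour angle satisfies cos H_s = −tan φ tan δ = 0.0209, giving H_s = 88.80°.
Sunrise is at 12 − H_s/15 = 12 − 5.920 = 6.080 h local solar time.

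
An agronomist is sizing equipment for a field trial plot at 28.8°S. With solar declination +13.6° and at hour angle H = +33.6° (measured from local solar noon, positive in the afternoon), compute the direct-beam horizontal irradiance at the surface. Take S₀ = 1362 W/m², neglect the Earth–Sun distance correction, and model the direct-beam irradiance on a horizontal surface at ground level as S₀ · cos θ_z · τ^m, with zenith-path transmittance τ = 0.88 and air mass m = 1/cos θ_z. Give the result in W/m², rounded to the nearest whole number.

cos θ_z = sin φ sin δ + cos φ cos δ cos H = (-0.4818)(0.2351) + (0.8763)(0.9720)(0.8329) = 0.5962.
Air mass m = 1/cos θ_z = 1/0.5962 = 1.677; τ^m = 0.88^1.677 = 0.8070.
Surface direct beam = 1362 × 0.5962 × 0.8070 = 655.30 W/m².

655 W/m²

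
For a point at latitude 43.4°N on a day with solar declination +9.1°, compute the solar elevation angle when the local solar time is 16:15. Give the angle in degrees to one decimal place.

Hour angle H = 15° × (16.25 − 12) = 63.75°.
With φ = 43.4°, δ = 9.1°, H = 63.75°: sin φ sin δ = 0.1087, cos φ cos δ cos H = 0.3173, so cos θ_z = 0.4260.
θ_z = arccos(0.4260) = 64.79°, so the elevation is 90° − 64.79° = 25.21°.

25.2°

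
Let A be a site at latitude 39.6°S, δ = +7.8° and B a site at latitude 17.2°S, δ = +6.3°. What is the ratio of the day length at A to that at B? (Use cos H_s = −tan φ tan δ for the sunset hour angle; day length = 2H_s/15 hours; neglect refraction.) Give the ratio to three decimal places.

A: H_s = arccos(−tan -39.6° · tan 7.8°) = 83.49°, so 2H_s/15 = 11.1320 h.
B: H_s = arccos(−tan -17.2° · tan 6.3°) = 88.04°, so 2H_s/15 = 11.7387 h.
Ratio A/B = 11.1320 / 11.7387 = 0.9483.

0.948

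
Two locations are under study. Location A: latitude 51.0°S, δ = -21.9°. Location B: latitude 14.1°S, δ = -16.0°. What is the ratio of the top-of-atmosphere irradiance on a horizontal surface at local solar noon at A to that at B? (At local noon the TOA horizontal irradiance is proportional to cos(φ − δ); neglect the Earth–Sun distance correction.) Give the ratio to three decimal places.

0.874

A: cos θ_z = cos(-51.0° − (-21.9°)) = 0.8738.
B: cos θ_z = cos(-14.1° − (-16.0°)) = 0.9995.
Ratio A/B = 0.8738 / 0.9995 = 0.8742.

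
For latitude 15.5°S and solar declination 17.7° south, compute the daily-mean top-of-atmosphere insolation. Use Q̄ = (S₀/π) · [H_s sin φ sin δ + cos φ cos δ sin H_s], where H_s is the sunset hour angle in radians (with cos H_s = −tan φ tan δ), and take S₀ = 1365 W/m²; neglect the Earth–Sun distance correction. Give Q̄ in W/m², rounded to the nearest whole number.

456 W/m²

The sunset hour angle satisfies cos H_s = −tan φ tan δ = -0.0885, giving H_s = 95.08°. In radians, H_s = 1.6595.
H_s sin φ sin δ = 1.6595 × -0.2672 × -0.3040 = 0.1348.
cos φ cos δ sin H_s = 0.9636 × 0.9527 × 0.9961 = 0.9144.
Q̄ = (1365/π) × (0.1348 + 0.9144) = 434.49 × 1.0492 = 455.87 W/m².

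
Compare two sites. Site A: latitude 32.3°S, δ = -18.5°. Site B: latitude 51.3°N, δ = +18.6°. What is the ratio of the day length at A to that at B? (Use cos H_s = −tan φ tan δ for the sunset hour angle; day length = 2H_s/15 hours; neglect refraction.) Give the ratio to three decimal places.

A: H_s = arccos(−tan -32.3° · tan -18.5°) = 102.21°, so 2H_s/15 = 13.6280 h.
B: H_s = arccos(−tan 51.3° · tan 18.6°) = 114.84°, so 2H_s/15 = 15.3120 h.
Ratio A/B = 13.6280 / 15.3120 = 0.8900.

0.890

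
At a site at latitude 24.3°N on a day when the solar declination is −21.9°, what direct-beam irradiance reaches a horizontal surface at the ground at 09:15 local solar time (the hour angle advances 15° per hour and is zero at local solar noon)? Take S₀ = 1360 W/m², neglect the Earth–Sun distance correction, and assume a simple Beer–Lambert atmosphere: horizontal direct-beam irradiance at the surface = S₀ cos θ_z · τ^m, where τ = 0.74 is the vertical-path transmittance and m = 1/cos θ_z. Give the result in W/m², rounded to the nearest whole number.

Hour angle H = 15° × (9.25 − 12) = -41.25°.
With φ = 24.3°, δ = -21.9°, H = -41.25°: sin φ sin δ = -0.1535, cos φ cos δ cos H = 0.6358, so cos θ_z = 0.4823.
Air mass m = 1/cos θ_z = 1/0.4823 = 2.073; τ^m = 0.74^2.073 = 0.5357.
Surface direct beam = 1360 × 0.4823 × 0.5357 = 351.38 W/m².

351 W/m²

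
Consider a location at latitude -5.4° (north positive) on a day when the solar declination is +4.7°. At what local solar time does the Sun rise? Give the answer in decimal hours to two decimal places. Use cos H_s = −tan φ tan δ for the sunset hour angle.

6.03 h

cos H_s = −tan(-5.4°) · tan(4.7°) = 0.0078, so H_s = arccos(0.0078) = 89.55°.
Sunrise is at 12 − H_s/15 = 12 − 5.970 = 6.030 h local solar time.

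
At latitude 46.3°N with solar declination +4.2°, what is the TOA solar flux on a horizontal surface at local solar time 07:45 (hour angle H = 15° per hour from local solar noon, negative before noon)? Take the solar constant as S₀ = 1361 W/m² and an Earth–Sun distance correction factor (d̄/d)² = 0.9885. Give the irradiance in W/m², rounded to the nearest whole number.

481 W/m²

Hour angle H = 15° × (7.75 − 12) = -63.75°.
cos θ_z = sin(46.3°) sin(4.2°) + cos(46.3°) cos(4.2°) cos(-63.75°) = 0.0529 + 0.3047 = 0.3576.
Top-of-atmosphere irradiance = S₀ (d̄/d)² cos θ_z = 1361 × 0.9885 × 0.3576 = 481.10 W/m².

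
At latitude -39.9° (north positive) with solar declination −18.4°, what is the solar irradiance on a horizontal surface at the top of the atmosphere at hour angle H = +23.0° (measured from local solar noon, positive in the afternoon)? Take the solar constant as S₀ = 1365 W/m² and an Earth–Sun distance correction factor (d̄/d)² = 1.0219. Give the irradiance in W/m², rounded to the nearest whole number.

cos θ_z = sin(-39.9°) sin(-18.4°) + cos(-39.9°) cos(-18.4°) cos(23.00°) = 0.2025 + 0.6701 = 0.8726.
Top-of-atmosphere irradiance = S₀ (d̄/d)² cos θ_z = 1365 × 1.0219 × 0.8726 = 1217.18 W/m².

1217 W/m²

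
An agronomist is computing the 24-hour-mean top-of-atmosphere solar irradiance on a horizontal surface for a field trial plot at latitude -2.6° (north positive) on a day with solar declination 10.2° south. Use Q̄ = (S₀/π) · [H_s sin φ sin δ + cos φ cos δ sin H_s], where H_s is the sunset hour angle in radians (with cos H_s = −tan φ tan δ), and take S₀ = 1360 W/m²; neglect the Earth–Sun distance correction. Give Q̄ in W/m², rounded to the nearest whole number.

431 W/m²

The sunset hour angle satisfies cos H_s = −tan φ tan δ = -0.0082, giving H_s = 90.47°. In radians, H_s = 1.5790.
H_s sin φ sin δ = 1.5790 × -0.0454 × -0.1771 = 0.0127.
cos φ cos δ sin H_s = 0.9990 × 0.9842 × 1.0000 = 0.9832.
Q̄ = (1360/π) × (0.0127 + 0.9832) = 432.90 × 0.9959 = 431.13 W/m².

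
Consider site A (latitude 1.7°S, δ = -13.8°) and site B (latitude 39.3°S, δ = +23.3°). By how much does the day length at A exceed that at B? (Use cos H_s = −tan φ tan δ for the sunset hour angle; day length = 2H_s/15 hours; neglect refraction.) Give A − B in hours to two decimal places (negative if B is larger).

+2.81 h

A: H_s = arccos(−tan -1.7° · tan -13.8°) = 90.42°, so 2H_s/15 = 12.0560 h.
B: H_s = arccos(−tan -39.3° · tan 23.3°) = 69.36°, so 2H_s/15 = 9.2480 h.
A − B = 12.0560 − 9.2480 = 2.8080 h.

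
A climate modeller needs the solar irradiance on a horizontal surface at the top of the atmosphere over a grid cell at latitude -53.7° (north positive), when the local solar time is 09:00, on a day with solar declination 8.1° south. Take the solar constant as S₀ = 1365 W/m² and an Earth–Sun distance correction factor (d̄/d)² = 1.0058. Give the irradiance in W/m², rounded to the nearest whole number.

725 W/m²

Hour angle H = 15° × (9 − 12) = -45.00°.
cos θ_z = sin φ sin δ + cos φ cos δ cos H = (-0.8059)(-0.1409) + (0.5920)(0.9900)(0.7071) = 0.5280.
Top-of-atmosphere irradiance = S₀ (d̄/d)² cos θ_z = 1365 × 1.0058 × 0.5280 = 724.90 W/m².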